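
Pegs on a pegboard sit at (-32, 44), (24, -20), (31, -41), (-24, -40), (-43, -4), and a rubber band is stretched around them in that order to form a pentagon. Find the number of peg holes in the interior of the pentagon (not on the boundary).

Using the shoelace formula, 2A = |[(-32)·(-20) − 24·44] + [24·(-41) − 31·(-20)] + [31·(-40) − (-24)·(-41)] + [(-24)·(-4) − (-43)·(-40)] + [(-43)·44 − (-32)·(-4)]| = 6648, so the area is 3324.
The number of boundary lattice points is Σ gcd(|Δx|,|Δy|) = gcd(56,64) + gcd(7,21) + gcd(55,1) + gcd(19,36) + gcd(11,48) = 8+7+1+1+1 = 18.
Pick's theorem gives I = A − B/2 + 1 = 3324 − 18/2 + 1 = 3316.

3316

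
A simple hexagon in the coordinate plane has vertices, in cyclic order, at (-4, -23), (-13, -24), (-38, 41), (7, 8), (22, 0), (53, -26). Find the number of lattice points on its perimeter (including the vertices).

The number of boundary lattice points is Σ gcd(|Δx|,|Δy|) = gcd(9,1) + gcd(25,65) + gcd(45,33) + gcd(15,8) + gcd(31,26) + gcd(57,3) = 1+5+3+1+1+3 = 14.

14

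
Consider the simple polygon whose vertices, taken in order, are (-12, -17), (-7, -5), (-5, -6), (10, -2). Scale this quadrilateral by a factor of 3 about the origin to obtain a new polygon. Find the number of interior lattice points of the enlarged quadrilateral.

The shoelace formula gives twice the area as |((-12)·(-5) − (-7)·(-17)) + ((-7)·(-6) − (-5)·(-5)) + ((-5)·(-2) − 10·(-6)) + (10·(-17) − (-12)·(-2))| = 166, so the area is 83.
Along each edge there are gcd(|Δx|,|Δy|)+1 lattice points, so counting each shared vertex once the boundary has gcd(5,12) + gcd(2,1) + gcd(15,4) + gcd(22,15) = 1+1+1+1 = 4.
Scaling by 3 multiplies the area by 3² = 9 (so the new area is 747) and multiplies the boundary lattice-point count by 3, giving 12.
By Pick's theorem, the interior count of the dilated polygon is 747 − 12/2 + 1 = 742.

742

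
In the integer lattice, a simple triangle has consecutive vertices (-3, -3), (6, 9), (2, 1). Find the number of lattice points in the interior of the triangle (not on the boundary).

Using the shoelace formula, 2A = |((-3)·9 − 6·(-3)) + (6·1 − 2·9) + (2·(-3) − (-3)·1)| = 24, so the area is 12.
The number of boundary lattice points is Σ gcd(|Δx|,|Δy|) = gcd(9,12) + gcd(4,8) + gcd(5,4) = 3+4+1 = 8.
Pick's theorem gives I = A − B/2 + 1 = 12 − 8/2 + 1 = 9.

9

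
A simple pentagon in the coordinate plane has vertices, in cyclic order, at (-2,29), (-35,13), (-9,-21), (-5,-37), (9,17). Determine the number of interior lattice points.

1302

By the shoelace formula, twice the signed area is |[(-2)·13 − (-35)·29] + [(-35)·(-21) − (-9)·13] + [(-9)·(-37) − (-5)·(-21)] + [(-5)·17 − 9·(-37)] + [9·29 − (-2)·17]| = 2612, so the area is 1306.
Summing gcd(|Δx|,|Δy|) over the edges gives the boundary count: gcd(33,16) + gcd(26,34) + gcd(4,16) + gcd(14,54) + gcd(11,12) = 1+2+4+2+1 = 10.
Pick's theorem gives I = A − B/2 + 1 = 1306 − 10/2 + 1 = 1302.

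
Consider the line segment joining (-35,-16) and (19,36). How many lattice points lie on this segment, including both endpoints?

3

The number of lattice points on a segment between lattice points is gcd(|Δx|,|Δy|) + 1 = gcd(54,52) + 1 = 2 + 1 = 3.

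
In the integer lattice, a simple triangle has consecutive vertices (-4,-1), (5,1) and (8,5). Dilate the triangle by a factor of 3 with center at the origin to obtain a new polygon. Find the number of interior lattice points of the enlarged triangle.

124

The shoelace formula gives twice the area as |((-4)·1 − 5·(-1)) + (5·5 − 8·1) + (8·(-1) − (-4)·5)| = 30, so the area is 15.
The number of boundary lattice points is Σ gcd(|Δx|,|Δy|) = gcd(9,2) + gcd(3,4) + gcd(12,6) = 1+1+6 = 8.
Scaling by 3 multiplies the area by 3² = 9 (so the new area is 135) and multiplies the boundary lattice-point count by 3, giving 24.
By Pick's theorem, the interior count of the dilated polygon is 135 − 24/2 + 1 = 124.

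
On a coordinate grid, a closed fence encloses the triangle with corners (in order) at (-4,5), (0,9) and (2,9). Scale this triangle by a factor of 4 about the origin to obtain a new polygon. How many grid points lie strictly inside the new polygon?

The shoelace formula gives twice the area as |((-4)·9 − 0·5) + (0·9 − 2·9) + (2·5 − (-4)·9)| = 8, so the area is 4.
Along each edge there are gcd(|Δx|,|Δy|)+1 lattice points, so counting each shared vertex once the boundary has gcd(4,4) + gcd(2,0) + gcd(6,4) = 4+2+2 = 8.
Scaling by 4 multiplies the area by 4² = 16 (so the new area is 64) and multiplies the boundary lattice-point count by 4, giving 32.
By Pick's theorem, the interior count of the dilated polygon is 64 − 32/2 + 1 = 49.

49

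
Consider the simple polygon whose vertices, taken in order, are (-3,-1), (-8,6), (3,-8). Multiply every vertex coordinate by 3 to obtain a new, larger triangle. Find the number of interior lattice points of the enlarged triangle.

Using the shoelace formula, 2A = |((-3)·6 − (-8)·(-1)) + ((-8)·(-8) − 3·6) + (3·(-1) − (-3)·(-8))| = 7, so the area is 7/2.
Along each edge there are gcd(|Δx|,|Δy|)+1 lattice points, so counting each shared vertex once the boundary has gcd(5,7) + gcd(11,14) + gcd(6,7) = 1+1+1 = 3.
Scaling by 3 multiplies the area by 3² = 9 (so the new area is 63/2) and multiplies the boundary lattice-point count by 3, giving 9.
By Pick's theorem, the interior count of the dilated polygon is 63/2 − 9/2 + 1 = 28.

28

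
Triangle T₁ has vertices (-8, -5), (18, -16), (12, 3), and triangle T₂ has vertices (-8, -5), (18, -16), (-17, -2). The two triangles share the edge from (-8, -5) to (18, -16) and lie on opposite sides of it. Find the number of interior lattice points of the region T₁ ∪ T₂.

The union is the simple quadrilateral with vertices (-8, -5), (12, 3), (18, -16), (-17, -2) in order.
Using the shoelace formula, 2A = |((-8)·3 − 12·(-5)) + (12·(-16) − 18·3) + (18·(-2) − (-17)·(-16)) + ((-17)·(-5) − (-8)·(-2))| = 449, so the area is 449/2.
The number of boundary lattice points is Σ gcd(|Δx|,|Δy|) = gcd(20,8) + gcd(6,19) + gcd(35,14) + gcd(9,3) = 4+1+7+3 = 15.
By Pick's theorem I = A − B/2 + 1 = 449/2 − 15/2 + 1 = 218.

218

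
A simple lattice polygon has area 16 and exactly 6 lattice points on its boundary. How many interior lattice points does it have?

From Pick's theorem, I = A − B/2 + 1 = 16 − 6/2 + 1 = 14.

14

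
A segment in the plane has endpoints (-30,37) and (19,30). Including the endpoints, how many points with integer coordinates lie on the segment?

8

The number of lattice points on a segment between lattice points is gcd(|Δx|,|Δy|) + 1 = gcd(49,7) + 1 = 7 + 1 = 8.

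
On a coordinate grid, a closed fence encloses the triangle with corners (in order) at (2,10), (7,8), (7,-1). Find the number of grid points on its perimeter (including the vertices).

Summing gcd(|Δx|,|Δy|) over the edges gives the boundary count: gcd(5,2) + gcd(0,9) + gcd(5,11) = 1+9+1 = 11.

11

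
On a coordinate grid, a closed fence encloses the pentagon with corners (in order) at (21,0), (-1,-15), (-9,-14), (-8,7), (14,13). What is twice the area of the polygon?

The shoelace formula gives twice the area as |(21·(-15) − (-1)·0) + ((-1)·(-14) − (-9)·(-15)) + ((-9)·7 − (-8)·(-14)) + ((-8)·13 − 14·7) + (14·0 − 21·13)| = 1086, so the area is 543.

1086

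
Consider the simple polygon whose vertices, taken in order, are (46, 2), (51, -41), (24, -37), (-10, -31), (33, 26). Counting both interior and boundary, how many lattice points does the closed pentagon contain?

Using the shoelace formula, 2A = |(46·(-41) − 51·2) + (51·(-37) − 24·(-41)) + (24·(-31) − (-10)·(-37)) + ((-10)·26 − 33·(-31)) + (33·2 − 46·26)| = 4372, so the area is 2186.
Summing gcd(|Δx|,|Δy|) over the edges gives the boundary count: gcd(5,43) + gcd(27,4) + gcd(34,6) + gcd(43,57) + gcd(13,24) = 1+1+2+1+1 = 6.
Pick's theorem gives I = A − B/2 + 1 = 2186 − 6/2 + 1 = 2184, so the closed region contains I + B = 2184 + 6 = 2190 lattice points.

2190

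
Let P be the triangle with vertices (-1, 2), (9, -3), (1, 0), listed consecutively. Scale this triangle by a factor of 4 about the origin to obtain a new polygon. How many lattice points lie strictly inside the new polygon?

65

Using the shoelace formula, 2A = |((-1)·(-3) − 9·2) + (9·0 − 1·(-3)) + (1·2 − (-1)·0)| = 10, so the area is 5.
Along each edge there are gcd(|Δx|,|Δy|)+1 lattice points, so counting each shared vertex once the boundary has gcd(10,5) + gcd(8,3) + gcd(2,2) = 5+1+2 = 8.
Scaling by 4 multiplies the area by 4² = 16 (so the new area is 80) and multiplies the boundary lattice-point count by 4, giving 32.
By Pick's theorem, the interior count of the dilated polygon is 80 − 32/2 + 1 = 65.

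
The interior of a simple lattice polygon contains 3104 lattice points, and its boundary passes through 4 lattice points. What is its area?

Pick's theorem states A = I + B/2 − 1, so A = 3104 + 4/2 − 1 = 3105.

3105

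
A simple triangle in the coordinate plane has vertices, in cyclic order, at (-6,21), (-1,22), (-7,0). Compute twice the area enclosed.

The shoelace formula gives twice the area as |((-6)·22 − (-1)·21) + ((-1)·0 − (-7)·22) + ((-7)·21 − (-6)·0)| = 104, so the area is 52.

104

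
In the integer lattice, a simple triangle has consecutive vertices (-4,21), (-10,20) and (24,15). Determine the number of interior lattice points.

By the shoelace formula, twice the signed area is |[(-4)·20 − (-10)·21] + [(-10)·15 − 24·20] + [24·21 − (-4)·15]| = 64, so the area is 32.
The number of boundary lattice points is Σ gcd(|Δx|,|Δy|) = gcd(6,1) + gcd(34,5) + gcd(28,6) = 1+1+2 = 4.
Pick's theorem gives I = A − B/2 + 1 = 32 − 4/2 + 1 = 31.

31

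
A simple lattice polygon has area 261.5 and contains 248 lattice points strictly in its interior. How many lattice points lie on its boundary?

Pick's theorem gives A = I + B/2 − 1, so B = 2(A − I + 1) = 2(261.5 − 248 + 1) = 29.

29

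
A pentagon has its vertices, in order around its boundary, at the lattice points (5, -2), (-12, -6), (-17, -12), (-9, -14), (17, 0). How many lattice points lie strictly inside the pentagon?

158

The shoelace formula gives twice the area as |[5·(-6) − (-12)·(-2)] + [(-12)·(-12) − (-17)·(-6)] + [(-17)·(-14) − (-9)·(-12)] + [(-9)·0 − 17·(-14)] + [17·(-2) − 5·0]| = 322, so the area is 161.
Along each edge there are gcd(|Δx|,|Δy|)+1 lattice points, so counting each shared vertex once the boundary has gcd(17,4) + gcd(5,6) + gcd(8,2) + gcd(26,14) + gcd(12,2) = 1+1+2+2+2 = 8.
Pick's theorem gives I = A − B/2 + 1 = 161 − 8/2 + 1 = 158.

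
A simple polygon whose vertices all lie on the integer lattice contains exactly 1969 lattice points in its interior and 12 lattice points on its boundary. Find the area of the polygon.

By Pick's theorem, A = I + B/2 − 1 = 1969 + 12/2 − 1 = 1974.

1974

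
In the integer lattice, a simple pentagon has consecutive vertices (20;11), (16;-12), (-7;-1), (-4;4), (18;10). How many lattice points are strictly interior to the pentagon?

329

By the shoelace formula, twice the signed area is |(20·(-12) − 16·11) + (16·(-1) − (-7)·(-12)) + ((-7)·4 − (-4)·(-1)) + ((-4)·10 − 18·4) + (18·11 − 20·10)| = 662, so the area is 331.
Along each edge there are gcd(|Δx|,|Δy|)+1 lattice points, so counting each shared vertex once the boundary has gcd(4,23) + gcd(23,11) + gcd(3,5) + gcd(22,6) + gcd(2,1) = 1+1+1+2+1 = 6.
Pick's theorem gives I = A − B/2 + 1 = 331 − 6/2 + 1 = 329.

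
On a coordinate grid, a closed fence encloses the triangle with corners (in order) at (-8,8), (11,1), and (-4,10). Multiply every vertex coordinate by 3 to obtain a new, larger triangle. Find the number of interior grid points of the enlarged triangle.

The shoelace formula gives twice the area as |[(-8)·1 − 11·8] + [11·10 − (-4)·1] + [(-4)·8 − (-8)·10]| = 66, so the area is 33.
The number of boundary lattice points is Σ gcd(|Δx|,|Δy|) = gcd(19,7) + gcd(15,9) + gcd(4,2) = 1+3+2 = 6.
Scaling by 3 multiplies the area by 3² = 9 (so the new area is 297) and multiplies the boundary lattice-point count by 3, giving 18.
By Pick's theorem, the interior count of the dilated polygon is 297 − 18/2 + 1 = 289.

289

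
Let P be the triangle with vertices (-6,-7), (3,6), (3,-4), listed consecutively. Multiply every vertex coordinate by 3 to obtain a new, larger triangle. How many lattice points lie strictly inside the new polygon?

385

By the shoelace formula, twice the signed area is |[(-6)·6 − 3·(-7)] + [3·(-4) − 3·6] + [3·(-7) − (-6)·(-4)]| = 90, so the area is 45.
Along each edge there are gcd(|Δx|,|Δy|)+1 lattice points, so counting each shared vertex once the boundary has gcd(9,13) + gcd(0,10) + gcd(9,3) = 1+10+3 = 14.
Scaling by 3 multiplies the area by 3² = 9 (so the new area is 405) and multiplies the boundary lattice-point count by 3, giving 42.
By Pick's theorem, the interior count of the dilated polygon is 405 − 42/2 + 1 = 385.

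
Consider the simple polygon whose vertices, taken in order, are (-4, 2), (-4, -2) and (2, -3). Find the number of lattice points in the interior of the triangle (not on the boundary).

The shoelace formula gives twice the area as |[(-4)·(-2) − (-4)·2] + [(-4)·(-3) − 2·(-2)] + [2·2 − (-4)·(-3)]| = 24, so the area is 12.
The number of boundary lattice points is Σ gcd(|Δx|,|Δy|) = gcd(0,4) + gcd(6,1) + gcd(6,5) = 4+1+1 = 6.
By Pick's theorem A = I + B/2 − 1, so I = 12 − 6/2 + 1 = 10.

10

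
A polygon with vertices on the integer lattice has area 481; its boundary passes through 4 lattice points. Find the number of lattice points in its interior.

From Pick's theorem, I = A − B/2 + 1 = 481 − 4/2 + 1 = 480.

480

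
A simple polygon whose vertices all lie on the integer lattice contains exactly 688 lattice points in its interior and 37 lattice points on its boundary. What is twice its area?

By Pick's theorem, A = I + B/2 − 1 = 688 + 37/2 − 1 = 1411/2.
Hence 2A = 1411.

1411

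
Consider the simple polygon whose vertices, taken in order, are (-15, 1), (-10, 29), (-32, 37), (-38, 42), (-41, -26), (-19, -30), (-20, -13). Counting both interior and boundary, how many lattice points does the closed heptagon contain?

1542

The shoelace formula gives twice the area as |[(-15)·29 − (-10)·1] + [(-10)·37 − (-32)·29] + [(-32)·42 − (-38)·37] + [(-38)·(-26) − (-41)·42] + [(-41)·(-30) − (-19)·(-26)] + [(-19)·(-13) − (-20)·(-30)] + [(-20)·1 − (-15)·(-13)]| = 3073, so the area is 1536.5.
Along each edge there are gcd(|Δx|,|Δy|)+1 lattice points, so counting each shared vertex once the boundary has gcd(5,28) + gcd(22,8) + gcd(6,5) + gcd(3,68) + gcd(22,4) + gcd(1,17) + gcd(5,14) = 1+2+1+1+2+1+1 = 9.
Pick's theorem gives I = A − B/2 + 1 = 1536.5 − 9/2 + 1 = 1533, so the closed region contains I + B = 1533 + 9 = 1542 lattice points.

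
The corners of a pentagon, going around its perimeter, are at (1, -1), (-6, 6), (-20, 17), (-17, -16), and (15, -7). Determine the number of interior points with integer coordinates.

483

Using the shoelace formula, 2A = |(1·6 − (-6)·(-1)) + ((-6)·17 − (-20)·6) + ((-20)·(-16) − (-17)·17) + ((-17)·(-7) − 15·(-16)) + (15·(-1) − 1·(-7))| = 978, so the area is 489.
Along each edge there are gcd(|Δx|,|Δy|)+1 lattice points, so counting each shared vertex once the boundary has gcd(7,7) + gcd(14,11) + gcd(3,33) + gcd(32,9) + gcd(14,6) = 7+1+3+1+2 = 14.
Pick's theorem gives I = A − B/2 + 1 = 489 − 14/2 + 1 = 483.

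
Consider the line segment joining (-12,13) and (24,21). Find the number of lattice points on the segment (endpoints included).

5

The number of lattice points on a segment between lattice points is gcd(|Δx|,|Δy|) + 1 = gcd(36,8) + 1 = 4 + 1 = 5.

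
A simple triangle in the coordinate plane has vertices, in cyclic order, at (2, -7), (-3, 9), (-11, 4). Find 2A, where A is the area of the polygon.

153

Using the shoelace formula, 2A = |(2·9 − (-3)·(-7)) + ((-3)·4 − (-11)·9) + ((-11)·(-7) − 2·4)| = 153, so the area is 153/2.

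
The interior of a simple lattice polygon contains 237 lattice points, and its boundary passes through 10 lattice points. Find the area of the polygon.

Pick's theorem states A = I + B/2 − 1, so A = 237 + 10/2 − 1 = 241.

241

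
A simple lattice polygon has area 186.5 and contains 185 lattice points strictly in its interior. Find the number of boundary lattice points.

Pick's theorem gives A = I + B/2 − 1, so B = 2(A − I + 1) = 2(186.5 − 185 + 1) = 5.

5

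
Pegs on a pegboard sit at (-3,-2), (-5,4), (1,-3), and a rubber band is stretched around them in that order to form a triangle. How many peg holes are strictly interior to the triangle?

10

By the shoelace formula, twice the signed area is |[(-3)·4 − (-5)·(-2)] + [(-5)·(-3) − 1·4] + [1·(-2) − (-3)·(-3)]| = 22, so the area is 11.
Along each edge there are gcd(|Δx|,|Δy|)+1 lattice points, so counting each shared vertex once the boundary has gcd(2,6) + gcd(6,7) + gcd(4,1) = 2+1+1 = 4.
By Pick's theorem A = I + B/2 − 1, so I = 11 − 4/2 + 1 = 10.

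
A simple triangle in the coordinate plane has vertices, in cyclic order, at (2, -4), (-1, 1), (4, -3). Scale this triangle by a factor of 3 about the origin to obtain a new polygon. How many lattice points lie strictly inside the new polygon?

By the shoelace formula, twice the signed area is |[2·1 − (-1)·(-4)] + [(-1)·(-3) − 4·1] + [4·(-4) − 2·(-3)]| = 13, so the area is 13/2.
Summing gcd(|Δx|,|Δy|) over the edges gives the boundary count: gcd(3,5) + gcd(5,4) + gcd(2,1) = 1+1+1 = 3.
Scaling by 3 multiplies the area by 3² = 9 (so the new area is 117/2) and multiplies the boundary lattice-point count by 3, giving 9.
By Pick's theorem, the interior count of the dilated polygon is 117/2 − 9/2 + 1 = 55.

55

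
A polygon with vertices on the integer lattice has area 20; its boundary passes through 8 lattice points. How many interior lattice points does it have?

From Pick's theorem, I = A − B/2 + 1 = 20 − 8/2 + 1 = 17.

17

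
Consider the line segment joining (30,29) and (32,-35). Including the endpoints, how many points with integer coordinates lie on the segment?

3

The number of lattice points on a segment between lattice points is gcd(|Δx|,|Δy|) + 1 = gcd(2,64) + 1 = 2 + 1 = 3.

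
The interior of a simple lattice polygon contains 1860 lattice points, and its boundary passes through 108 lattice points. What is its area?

1913

Pick's theorem states A = I + B/2 − 1, so A = 1860 + 108/2 − 1 = 1913.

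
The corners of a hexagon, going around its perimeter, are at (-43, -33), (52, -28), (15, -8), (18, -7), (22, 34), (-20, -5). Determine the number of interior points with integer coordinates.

Using the shoelace formula, 2A = |[(-43)·(-28) − 52·(-33)] + [52·(-8) − 15·(-28)] + [15·(-7) − 18·(-8)] + [18·34 − 22·(-7)] + [22·(-5) − (-20)·34] + [(-20)·(-33) − (-43)·(-5)]| = 4744, so the area is 2372.
Summing gcd(|Δx|,|Δy|) over the edges gives the boundary count: gcd(95,5) + gcd(37,20) + gcd(3,1) + gcd(4,41) + gcd(42,39) + gcd(23,28) = 5+1+1+1+3+1 = 12.
Pick's theorem gives I = A − B/2 + 1 = 2372 − 12/2 + 1 = 2367.

2367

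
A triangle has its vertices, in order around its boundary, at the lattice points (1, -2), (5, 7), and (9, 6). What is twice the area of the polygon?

40

By the shoelace formula, twice the signed area is |[1·7 − 5·(-2)] + [5·6 − 9·7] + [9·(-2) − 1·6]| = 40, so the area is 20.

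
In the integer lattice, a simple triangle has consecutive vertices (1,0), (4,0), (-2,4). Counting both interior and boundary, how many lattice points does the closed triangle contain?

Using the shoelace formula, 2A = |[1·0 − 4·0] + [4·4 − (-2)·0] + [(-2)·0 − 1·4]| = 12, so the area is 6.
The number of boundary lattice points is Σ gcd(|Δx|,|Δy|) = gcd(3,0) + gcd(6,4) + gcd(3,4) = 3+2+1 = 6.
Pick's theorem gives I = A − B/2 + 1 = 6 − 6/2 + 1 = 4, so the closed region contains I + B = 4 + 6 = 10 lattice points.

10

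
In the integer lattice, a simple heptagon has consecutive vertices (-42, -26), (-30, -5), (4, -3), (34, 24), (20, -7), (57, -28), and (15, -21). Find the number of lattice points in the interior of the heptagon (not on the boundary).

1587

By the shoelace formula, twice the signed area is |[(-42)·(-5) − (-30)·(-26)] + [(-30)·(-3) − 4·(-5)] + [4·24 − 34·(-3)] + [34·(-7) − 20·24] + [20·(-28) − 57·(-7)] + [57·(-21) − 15·(-28)] + [15·(-26) − (-42)·(-21)]| = 3190, so the area is 1595.
Along each edge there are gcd(|Δx|,|Δy|)+1 lattice points, so counting each shared vertex once the boundary has gcd(12,21) + gcd(34,2) + gcd(30,27) + gcd(14,31) + gcd(37,21) + gcd(42,7) + gcd(57,5) = 3+2+3+1+1+7+1 = 18.
By Pick's theorem A = I + B/2 − 1, so I = 1595 − 18/2 + 1 = 1587.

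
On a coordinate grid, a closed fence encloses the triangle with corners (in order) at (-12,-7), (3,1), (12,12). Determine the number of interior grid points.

The shoelace formula gives twice the area as |[(-12)·1 − 3·(-7)] + [3·12 − 12·1] + [12·(-7) − (-12)·12]| = 93, so the area is 93/2.
The number of boundary lattice points is Σ gcd(|Δx|,|Δy|) = gcd(15,8) + gcd(9,11) + gcd(24,19) = 1+1+1 = 3.
Pick's theorem gives I = A − B/2 + 1 = 93/2 − 3/2 + 1 = 46.

46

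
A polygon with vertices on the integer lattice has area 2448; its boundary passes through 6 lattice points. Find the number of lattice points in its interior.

Pick's theorem A = I + B/2 − 1 rearranges to I = A − B/2 + 1 = 2448 − 6/2 + 1 = 2446.

2446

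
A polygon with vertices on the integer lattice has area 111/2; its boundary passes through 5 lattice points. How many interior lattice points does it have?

54

From Pick's theorem, I = A − B/2 + 1 = 111/2 − 5/2 + 1 = 54.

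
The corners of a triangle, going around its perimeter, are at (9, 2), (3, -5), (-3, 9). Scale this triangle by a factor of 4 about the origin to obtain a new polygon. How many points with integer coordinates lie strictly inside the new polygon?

Using the shoelace formula, 2A = |(9·(-5) − 3·2) + (3·9 − (-3)·(-5)) + ((-3)·2 − 9·9)| = 126, so the area is 63.
Along each edge there are gcd(|Δx|,|Δy|)+1 lattice points, so counting each shared vertex once the boundary has gcd(6,7) + gcd(6,14) + gcd(12,7) = 1+2+1 = 4.
Scaling by 4 multiplies the area by 4² = 16 (so the new area is 1008) and multiplies the boundary lattice-point count by 4, giving 16.
By Pick's theorem, the interior count of the dilated polygon is 1008 − 16/2 + 1 = 1001.

1001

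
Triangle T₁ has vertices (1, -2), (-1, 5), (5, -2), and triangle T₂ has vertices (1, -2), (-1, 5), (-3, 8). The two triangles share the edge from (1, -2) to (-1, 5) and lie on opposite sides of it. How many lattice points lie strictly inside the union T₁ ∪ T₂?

The union is the simple quadrilateral with vertices (1, -2), (5, -2), (-1, 5), (-3, 8) in order.
The shoelace formula gives twice the area as |[1·(-2) − 5·(-2)] + [5·5 − (-1)·(-2)] + [(-1)·8 − (-3)·5] + [(-3)·(-2) − 1·8]| = 36, so the area is 18.
Summing gcd(|Δx|,|Δy|) over the edges gives the boundary count: gcd(4,0) + gcd(6,7) + gcd(2,3) + gcd(4,10) = 4+1+1+2 = 8.
By Pick's theorem I = A − B/2 + 1 = 18 − 8/2 + 1 = 15.

15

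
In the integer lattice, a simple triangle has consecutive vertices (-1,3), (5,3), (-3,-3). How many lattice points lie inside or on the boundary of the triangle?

Using the shoelace formula, 2A = |[(-1)·3 − 5·3] + [5·(-3) − (-3)·3] + [(-3)·3 − (-1)·(-3)]| = 36, so the area is 18.
The number of boundary lattice points is Σ gcd(|Δx|,|Δy|) = gcd(6,0) + gcd(8,6) + gcd(2,6) = 6+2+2 = 10.
Pick's theorem gives I = A − B/2 + 1 = 18 − 10/2 + 1 = 14, so the closed region contains I + B = 14 + 10 = 24 lattice points.

24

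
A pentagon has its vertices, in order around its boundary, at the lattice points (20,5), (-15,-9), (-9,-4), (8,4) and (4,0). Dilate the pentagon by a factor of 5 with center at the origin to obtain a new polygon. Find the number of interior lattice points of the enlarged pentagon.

1541

Using the shoelace formula, 2A = |(20·(-9) − (-15)·5) + ((-15)·(-4) − (-9)·(-9)) + ((-9)·4 − 8·(-4)) + (8·0 − 4·4) + (4·5 − 20·0)| = 126, so the area is 63.
The number of boundary lattice points is Σ gcd(|Δx|,|Δy|) = gcd(35,14) + gcd(6,5) + gcd(17,8) + gcd(4,4) + gcd(16,5) = 7+1+1+4+1 = 14.
Scaling by 5 multiplies the area by 5² = 25 (so the new area is 1575) and multiplies the boundary lattice-point count by 5, giving 70.
By Pick's theorem, the interior count of the dilated polygon is 1575 − 70/2 + 1 = 1541.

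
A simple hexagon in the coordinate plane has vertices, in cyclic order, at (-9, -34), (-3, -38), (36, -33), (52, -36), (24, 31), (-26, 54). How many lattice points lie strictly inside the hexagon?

4035

The shoelace formula gives twice the area as |[(-9)·(-38) − (-3)·(-34)] + [(-3)·(-33) − 36·(-38)] + [36·(-36) − 52·(-33)] + [52·31 − 24·(-36)] + [24·54 − (-26)·31] + [(-26)·(-34) − (-9)·54]| = 8075, so the area is 8075/2.
Along each edge there are gcd(|Δx|,|Δy|)+1 lattice points, so counting each shared vertex once the boundary has gcd(6,4) + gcd(39,5) + gcd(16,3) + gcd(28,67) + gcd(50,23) + gcd(17,88) = 2+1+1+1+1+1 = 7.
By Pick's theorem A = I + B/2 − 1, so I = 8075/2 − 7/2 + 1 = 4035.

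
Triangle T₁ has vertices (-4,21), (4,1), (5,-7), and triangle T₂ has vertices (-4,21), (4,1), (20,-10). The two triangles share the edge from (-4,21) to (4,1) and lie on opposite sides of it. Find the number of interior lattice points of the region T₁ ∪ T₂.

The union is the simple quadrilateral with vertices (-4,21), (5,-7), (4,1), (20,-10) in order.
The shoelace formula gives twice the area as |((-4)·(-7) − 5·21) + (5·1 − 4·(-7)) + (4·(-10) − 20·1) + (20·21 − (-4)·(-10))| = 276, so the area is 138.
Along each edge there are gcd(|Δx|,|Δy|)+1 lattice points, so counting each shared vertex once the boundary has gcd(9,28) + gcd(1,8) + gcd(16,11) + gcd(24,31) = 1+1+1+1 = 4.
By Pick's theorem I = A − B/2 + 1 = 138 − 4/2 + 1 = 137.

137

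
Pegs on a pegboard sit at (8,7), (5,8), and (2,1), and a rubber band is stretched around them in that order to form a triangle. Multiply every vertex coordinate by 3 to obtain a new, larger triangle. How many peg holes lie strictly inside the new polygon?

97

The shoelace formula gives twice the area as |(8·8 − 5·7) + (5·1 − 2·8) + (2·7 − 8·1)| = 24, so the area is 12.
The number of boundary lattice points is Σ gcd(|Δx|,|Δy|) = gcd(3,1) + gcd(3,7) + gcd(6,6) = 1+1+6 = 8.
Scaling by 3 multiplies the area by 3² = 9 (so the new area is 108) and multiplies the boundary lattice-point count by 3, giving 24.
By Pick's theorem, the interior count of the dilated polygon is 108 − 24/2 + 1 = 97.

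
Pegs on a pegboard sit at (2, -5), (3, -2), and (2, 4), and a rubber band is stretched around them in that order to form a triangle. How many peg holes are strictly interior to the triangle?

0

By the shoelace formula, twice the signed area is |[2·(-2) − 3·(-5)] + [3·4 − 2·(-2)] + [2·(-5) − 2·4]| = 9, so the area is 4.5.
Summing gcd(|Δx|,|Δy|) over the edges gives the boundary count: gcd(1,3) + gcd(1,6) + gcd(0,9) = 1+1+9 = 11.
By Pick's theorem A = I + B/2 − 1, so I = 4.5 − 11/2 + 1 = 0.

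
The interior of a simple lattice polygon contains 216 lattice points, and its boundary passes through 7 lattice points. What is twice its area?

437

Pick's theorem states A = I + B/2 − 1, so A = 216 + 7/2 − 1 = 437/2.
Hence 2A = 437.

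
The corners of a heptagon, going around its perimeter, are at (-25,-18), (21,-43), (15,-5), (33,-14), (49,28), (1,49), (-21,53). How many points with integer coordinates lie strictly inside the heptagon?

4349

By the shoelace formula, twice the signed area is |((-25)·(-43) − 21·(-18)) + (21·(-5) − 15·(-43)) + (15·(-14) − 33·(-5)) + (33·28 − 49·(-14)) + (49·49 − 1·28) + (1·53 − (-21)·49) + ((-21)·(-18) − (-25)·53)| = 8716, so the area is 4358.
The number of boundary lattice points is Σ gcd(|Δx|,|Δy|) = gcd(46,25) + gcd(6,38) + gcd(18,9) + gcd(16,42) + gcd(48,21) + gcd(22,4) + gcd(4,71) = 1+2+9+2+3+2+1 = 20.
By Pick's theorem A = I + B/2 − 1, so I = 4358 − 20/2 + 1 = 4349.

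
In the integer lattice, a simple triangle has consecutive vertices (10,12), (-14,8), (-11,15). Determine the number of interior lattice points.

75

Using the shoelace formula, 2A = |[10·8 − (-14)·12] + [(-14)·15 − (-11)·8] + [(-11)·12 − 10·15]| = 156, so the area is 78.
The number of boundary lattice points is Σ gcd(|Δx|,|Δy|) = gcd(24,4) + gcd(3,7) + gcd(21,3) = 4+1+3 = 8.
By Pick's theorem A = I + B/2 − 1, so I = 78 − 8/2 + 1 = 75.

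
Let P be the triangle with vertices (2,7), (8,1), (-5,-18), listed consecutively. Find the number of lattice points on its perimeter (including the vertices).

Summing gcd(|Δx|,|Δy|) over the edges gives the boundary count: gcd(6,6) + gcd(13,19) + gcd(7,25) = 6+1+1 = 8.

8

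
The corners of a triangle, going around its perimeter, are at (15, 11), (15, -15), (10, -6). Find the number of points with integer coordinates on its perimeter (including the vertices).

28

Along each edge there are gcd(|Δx|,|Δy|)+1 lattice points, so counting each shared vertex once the boundary has gcd(0,26) + gcd(5,9) + gcd(5,17) = 26+1+1 = 28.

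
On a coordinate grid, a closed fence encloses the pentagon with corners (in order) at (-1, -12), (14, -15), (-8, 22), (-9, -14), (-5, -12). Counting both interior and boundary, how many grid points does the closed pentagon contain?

By the shoelace formula, twice the signed area is |[(-1)·(-15) − 14·(-12)] + [14·22 − (-8)·(-15)] + [(-8)·(-14) − (-9)·22] + [(-9)·(-12) − (-5)·(-14)] + [(-5)·(-12) − (-1)·(-12)]| = 767, so the area is 383.5.
The number of boundary lattice points is Σ gcd(|Δx|,|Δy|) = gcd(15,3) + gcd(22,37) + gcd(1,36) + gcd(4,2) + gcd(4,0) = 3+1+1+2+4 = 11.
Pick's theorem gives I = A − B/2 + 1 = 383.5 − 11/2 + 1 = 379, so the closed region contains I + B = 379 + 11 = 390 lattice points.

390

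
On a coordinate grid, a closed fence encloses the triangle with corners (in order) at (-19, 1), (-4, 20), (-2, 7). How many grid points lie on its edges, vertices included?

Summing gcd(|Δx|,|Δy|) over the edges gives the boundary count: gcd(15,19) + gcd(2,13) + gcd(17,6) = 1+1+1 = 3.

3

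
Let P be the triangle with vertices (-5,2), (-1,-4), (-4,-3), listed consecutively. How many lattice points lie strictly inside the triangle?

6

By the shoelace formula, twice the signed area is |((-5)·(-4) − (-1)·2) + ((-1)·(-3) − (-4)·(-4)) + ((-4)·2 − (-5)·(-3))| = 14, so the area is 7.
Summing gcd(|Δx|,|Δy|) over the edges gives the boundary count: gcd(4,6) + gcd(3,1) + gcd(1,5) = 2+1+1 = 4.
Pick's theorem gives I = A − B/2 + 1 = 7 − 4/2 + 1 = 6.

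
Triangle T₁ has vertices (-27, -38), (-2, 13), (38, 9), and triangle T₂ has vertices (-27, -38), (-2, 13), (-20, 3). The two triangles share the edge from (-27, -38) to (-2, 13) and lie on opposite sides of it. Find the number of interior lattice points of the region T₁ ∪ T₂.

The union is the simple quadrilateral with vertices (-27, -38), (38, 9), (-2, 13), (-20, 3) in order.
By the shoelace formula, twice the signed area is |[(-27)·9 − 38·(-38)] + [38·13 − (-2)·9] + [(-2)·3 − (-20)·13] + [(-20)·(-38) − (-27)·3]| = 2808, so the area is 1404.
Along each edge there are gcd(|Δx|,|Δy|)+1 lattice points, so counting each shared vertex once the boundary has gcd(65,47) + gcd(40,4) + gcd(18,10) + gcd(7,41) = 1+4+2+1 = 8.
By Pick's theorem I = A − B/2 + 1 = 1404 − 8/2 + 1 = 1401.

1401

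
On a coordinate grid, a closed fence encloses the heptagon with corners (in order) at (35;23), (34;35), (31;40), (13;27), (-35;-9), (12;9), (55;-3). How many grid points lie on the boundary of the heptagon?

Summing gcd(|Δx|,|Δy|) over the edges gives the boundary count: gcd(1,12) + gcd(3,5) + gcd(18,13) + gcd(48,36) + gcd(47,18) + gcd(43,12) + gcd(20,26) = 1+1+1+12+1+1+2 = 19.

19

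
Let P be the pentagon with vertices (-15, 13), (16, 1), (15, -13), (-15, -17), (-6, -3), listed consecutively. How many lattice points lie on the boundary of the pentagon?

6

Summing gcd(|Δx|,|Δy|) over the edges gives the boundary count: gcd(31,12) + gcd(1,14) + gcd(30,4) + gcd(9,14) + gcd(9,16) = 1+1+2+1+1 = 6.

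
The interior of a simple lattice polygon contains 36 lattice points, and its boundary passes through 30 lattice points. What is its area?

50

By Pick's theorem, A = I + B/2 − 1 = 36 + 30/2 − 1 = 50.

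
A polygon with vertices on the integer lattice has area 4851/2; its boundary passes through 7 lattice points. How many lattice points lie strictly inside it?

2423

From Pick's theorem, I = A − B/2 + 1 = 4851/2 − 7/2 + 1 = 2423.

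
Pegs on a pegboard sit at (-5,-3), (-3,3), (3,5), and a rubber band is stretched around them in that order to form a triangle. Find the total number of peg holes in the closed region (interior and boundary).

By the shoelace formula, twice the signed area is |((-5)·3 − (-3)·(-3)) + ((-3)·5 − 3·3) + (3·(-3) − (-5)·5)| = 32, so the area is 16.
Along each edge there are gcd(|Δx|,|Δy|)+1 lattice points, so counting each shared vertex once the boundary has gcd(2,6) + gcd(6,2) + gcd(8,8) = 2+2+8 = 12.
Pick's theorem gives I = A − B/2 + 1 = 16 − 12/2 + 1 = 11, so the closed region contains I + B = 11 + 12 = 23 lattice points.

23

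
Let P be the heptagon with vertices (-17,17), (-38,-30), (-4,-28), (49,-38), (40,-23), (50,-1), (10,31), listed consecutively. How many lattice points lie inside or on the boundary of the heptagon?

3702

Using the shoelace formula, 2A = |((-17)·(-30) − (-38)·17) + ((-38)·(-28) − (-4)·(-30)) + ((-4)·(-38) − 49·(-28)) + (49·(-23) − 40·(-38)) + (40·(-1) − 50·(-23)) + (50·31 − 10·(-1)) + (10·17 − (-17)·31)| = 7384, so the area is 3692.
Summing gcd(|Δx|,|Δy|) over the edges gives the boundary count: gcd(21,47) + gcd(34,2) + gcd(53,10) + gcd(9,15) + gcd(10,22) + gcd(40,32) + gcd(27,14) = 1+2+1+3+2+8+1 = 18.
Pick's theorem gives I = A − B/2 + 1 = 3692 − 18/2 + 1 = 3684, so the closed region contains I + B = 3684 + 18 = 3702 lattice points.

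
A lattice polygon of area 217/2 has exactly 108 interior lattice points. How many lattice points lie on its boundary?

Pick's theorem gives A = I + B/2 − 1, so B = 2(A − I + 1) = 2(217/2 − 108 + 1) = 3.

3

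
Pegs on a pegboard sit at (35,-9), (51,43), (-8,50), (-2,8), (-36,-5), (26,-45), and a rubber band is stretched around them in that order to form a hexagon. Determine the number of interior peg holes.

4131

The shoelace formula gives twice the area as |(35·43 − 51·(-9)) + (51·50 − (-8)·43) + ((-8)·8 − (-2)·50) + ((-2)·(-5) − (-36)·8) + ((-36)·(-45) − 26·(-5)) + (26·(-9) − 35·(-45))| = 8283, so the area is 8283/2.
Summing gcd(|Δx|,|Δy|) over the edges gives the boundary count: gcd(16,52) + gcd(59,7) + gcd(6,42) + gcd(34,13) + gcd(62,40) + gcd(9,36) = 4+1+6+1+2+9 = 23.
By Pick's theorem A = I + B/2 − 1, so I = 8283/2 − 23/2 + 1 = 4131.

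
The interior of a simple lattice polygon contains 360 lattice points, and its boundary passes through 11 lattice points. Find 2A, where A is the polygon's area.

729

By Pick's theorem, A = I + B/2 − 1 = 360 + 11/2 − 1 = 729/2.
Hence 2A = 729.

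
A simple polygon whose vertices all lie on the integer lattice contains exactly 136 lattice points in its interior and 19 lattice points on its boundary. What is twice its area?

Pick's theorem states A = I + B/2 − 1, so A = 136 + 19/2 − 1 = 289/2.
Hence 2A = 289.

289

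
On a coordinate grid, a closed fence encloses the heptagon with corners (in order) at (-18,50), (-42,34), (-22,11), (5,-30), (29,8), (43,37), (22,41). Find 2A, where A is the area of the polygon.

Using the shoelace formula, 2A = |((-18)·34 − (-42)·50) + ((-42)·11 − (-22)·34) + ((-22)·(-30) − 5·11) + (5·8 − 29·(-30)) + (29·37 − 43·8) + (43·41 − 22·37) + (22·50 − (-18)·41)| = 6805, so the area is 6805/2.

6805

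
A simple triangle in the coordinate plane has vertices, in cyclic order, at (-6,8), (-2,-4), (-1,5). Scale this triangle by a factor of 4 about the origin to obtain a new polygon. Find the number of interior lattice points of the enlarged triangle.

373

The shoelace formula gives twice the area as |[(-6)·(-4) − (-2)·8] + [(-2)·5 − (-1)·(-4)] + [(-1)·8 − (-6)·5]| = 48, so the area is 24.
Summing gcd(|Δx|,|Δy|) over the edges gives the boundary count: gcd(4,12) + gcd(1,9) + gcd(5,3) = 4+1+1 = 6.
Scaling by 4 multiplies the area by 4² = 16 (so the new area is 384) and multiplies the boundary lattice-point count by 4, giving 24.
By Pick's theorem, the interior count of the dilated polygon is 384 − 24/2 + 1 = 373.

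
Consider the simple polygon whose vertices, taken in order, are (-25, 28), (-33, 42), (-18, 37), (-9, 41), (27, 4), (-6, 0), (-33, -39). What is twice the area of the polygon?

Using the shoelace formula, 2A = |[(-25)·42 − (-33)·28] + [(-33)·37 − (-18)·42] + [(-18)·41 − (-9)·37] + [(-9)·4 − 27·41] + [27·0 − (-6)·4] + [(-6)·(-39) − (-33)·0] + [(-33)·28 − (-25)·(-39)]| = 3780, so the area is 1890.

3780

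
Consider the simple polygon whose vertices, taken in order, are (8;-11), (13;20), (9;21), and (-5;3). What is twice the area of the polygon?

By the shoelace formula, twice the signed area is |[8·20 − 13·(-11)] + [13·21 − 9·20] + [9·3 − (-5)·21] + [(-5)·(-11) − 8·3]| = 559, so the area is 279.5.

559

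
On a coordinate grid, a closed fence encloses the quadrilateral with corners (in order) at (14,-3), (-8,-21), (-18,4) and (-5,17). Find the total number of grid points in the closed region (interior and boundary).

Using the shoelace formula, 2A = |(14·(-21) − (-8)·(-3)) + ((-8)·4 − (-18)·(-21)) + ((-18)·17 − (-5)·4) + ((-5)·(-3) − 14·17)| = 1237, so the area is 618.5.
The number of boundary lattice points is Σ gcd(|Δx|,|Δy|) = gcd(22,18) + gcd(10,25) + gcd(13,13) + gcd(19,20) = 2+5+13+1 = 21.
Pick's theorem gives I = A − B/2 + 1 = 618.5 − 21/2 + 1 = 609, so the closed region contains I + B = 609 + 21 = 630 lattice points.

630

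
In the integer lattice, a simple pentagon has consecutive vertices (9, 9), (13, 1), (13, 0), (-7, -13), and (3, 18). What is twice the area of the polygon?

The shoelace formula gives twice the area as |[9·1 − 13·9] + [13·0 − 13·1] + [13·(-13) − (-7)·0] + [(-7)·18 − 3·(-13)] + [3·9 − 9·18]| = 512, so the area is 256.

512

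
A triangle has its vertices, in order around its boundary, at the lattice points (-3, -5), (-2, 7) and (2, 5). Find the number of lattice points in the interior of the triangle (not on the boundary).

By the shoelace formula, twice the signed area is |((-3)·7 − (-2)·(-5)) + ((-2)·5 − 2·7) + (2·(-5) − (-3)·5)| = 50, so the area is 25.
Summing gcd(|Δx|,|Δy|) over the edges gives the boundary count: gcd(1,12) + gcd(4,2) + gcd(5,10) = 1+2+5 = 8.
Pick's theorem gives I = A − B/2 + 1 = 25 − 8/2 + 1 = 22.

22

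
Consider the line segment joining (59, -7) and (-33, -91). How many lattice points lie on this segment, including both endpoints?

5

The number of lattice points on a segment between lattice points is gcd(|Δx|,|Δy|) + 1 = gcd(92,84) + 1 = 4 + 1 = 5.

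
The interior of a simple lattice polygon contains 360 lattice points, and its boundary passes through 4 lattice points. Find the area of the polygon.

361

Pick's theorem states A = I + B/2 − 1, so A = 360 + 4/2 − 1 = 361.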